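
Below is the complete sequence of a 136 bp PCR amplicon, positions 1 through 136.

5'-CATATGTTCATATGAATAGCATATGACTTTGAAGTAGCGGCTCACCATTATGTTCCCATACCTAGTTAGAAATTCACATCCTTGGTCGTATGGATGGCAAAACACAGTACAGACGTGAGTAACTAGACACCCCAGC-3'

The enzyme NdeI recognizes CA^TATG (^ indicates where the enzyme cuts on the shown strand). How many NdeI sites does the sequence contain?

CATATG occurs starting at positions 1, 9, 20.
NdeI cuts at 3 sites.

3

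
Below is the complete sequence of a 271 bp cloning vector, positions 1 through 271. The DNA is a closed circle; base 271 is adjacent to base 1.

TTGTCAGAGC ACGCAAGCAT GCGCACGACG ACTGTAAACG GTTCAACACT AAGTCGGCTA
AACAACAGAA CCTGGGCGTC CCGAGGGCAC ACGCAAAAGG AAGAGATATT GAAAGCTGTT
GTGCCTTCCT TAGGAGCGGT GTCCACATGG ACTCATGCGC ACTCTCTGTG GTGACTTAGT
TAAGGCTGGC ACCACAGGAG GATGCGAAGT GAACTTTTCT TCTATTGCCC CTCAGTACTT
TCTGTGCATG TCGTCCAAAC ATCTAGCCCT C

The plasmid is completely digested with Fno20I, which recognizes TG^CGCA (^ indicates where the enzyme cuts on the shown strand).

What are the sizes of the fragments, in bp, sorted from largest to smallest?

Fno20I sites (TGCGCA) start at positions 20, 156.
Fno20I cuts after base 2 of each site, so after positions 21, 157.
Circular molecule, 2 cuts → 2 fragments:
  22–157 → 136 bp
  158–271 then 1–21 → 114 + 21 = 135 bp
Sorted largest to smallest: 136, 135 bp.

136, 135 bp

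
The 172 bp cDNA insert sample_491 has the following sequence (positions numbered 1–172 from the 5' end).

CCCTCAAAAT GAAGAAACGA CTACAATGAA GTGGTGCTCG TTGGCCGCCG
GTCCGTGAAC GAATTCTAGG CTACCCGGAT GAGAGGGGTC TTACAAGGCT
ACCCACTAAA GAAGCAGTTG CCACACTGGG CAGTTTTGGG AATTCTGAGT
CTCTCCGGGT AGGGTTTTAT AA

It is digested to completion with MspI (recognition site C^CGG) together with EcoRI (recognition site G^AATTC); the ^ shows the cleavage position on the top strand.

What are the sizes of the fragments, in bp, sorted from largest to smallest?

65, 48, 17, 15, 14, 13 bp

MspI sites (CCGG) start at positions 48, 75, 155.
MspI cuts after the first base of each site, so after positions 48, 75, 155.
EcoRI sites (GAATTC) start at positions 61, 140.
EcoRI cuts after the first base of each site, so after positions 61, 140.
Combined cut positions: 48, 61, 75, 140, 155.
Linear molecule, 5 cuts → 6 fragments:
  1–48 → 48 bp
  49–61 → 13 bp
  62–75 → 14 bp
  76–140 → 65 bp
  141–155 → 15 bp
  156–172 → 17 bp
Sorted largest to smallest: 65, 48, 17, 15, 14, 13 bp.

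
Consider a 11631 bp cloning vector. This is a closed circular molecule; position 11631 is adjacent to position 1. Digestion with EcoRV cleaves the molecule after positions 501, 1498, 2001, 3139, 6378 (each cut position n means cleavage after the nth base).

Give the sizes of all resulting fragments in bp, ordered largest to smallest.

Circular molecule, 5 cuts → 5 fragments:
  1498 − 501 = 997 bp
  2001 − 1498 = 503 bp
  3139 − 2001 = 1138 bp
  6378 − 3139 = 3239 bp
  wrap: 11631 − 6378 + 501 = 5754 bp
Sorted largest to smallest: 5754, 3239, 1138, 997, 503 bp.

5754, 3239, 1138, 997, 503 bp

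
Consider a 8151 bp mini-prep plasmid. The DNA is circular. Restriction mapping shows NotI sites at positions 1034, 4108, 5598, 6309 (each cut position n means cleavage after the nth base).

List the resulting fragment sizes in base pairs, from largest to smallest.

3074, 2876, 1490, 711 bp

Circular molecule, 4 cuts → 4 fragments:
  4108 − 1034 = 3074 bp
  5598 − 4108 = 1490 bp
  6309 − 5598 = 711 bp
  wrap: 8151 − 6309 + 1034 = 2876 bp
Sorted largest to smallest: 3074, 2876, 1490, 711 bp.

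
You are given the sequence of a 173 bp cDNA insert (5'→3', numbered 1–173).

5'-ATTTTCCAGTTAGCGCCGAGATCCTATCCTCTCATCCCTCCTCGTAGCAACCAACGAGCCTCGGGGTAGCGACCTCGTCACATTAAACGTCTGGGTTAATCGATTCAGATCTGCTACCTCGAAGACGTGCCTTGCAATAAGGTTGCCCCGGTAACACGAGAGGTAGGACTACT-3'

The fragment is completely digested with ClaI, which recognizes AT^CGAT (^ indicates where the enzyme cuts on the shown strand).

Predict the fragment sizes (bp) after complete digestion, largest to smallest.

100, 73 bp

The ClaI site (ATCGAT) starts at position 99.
ClaI cuts after base 2 of each site, so after position 100.
Linear molecule, 1 cut → 2 fragments:
  1–100 → 100 bp
  101–173 → 73 bp
Sorted largest to smallest: 100, 73 bp.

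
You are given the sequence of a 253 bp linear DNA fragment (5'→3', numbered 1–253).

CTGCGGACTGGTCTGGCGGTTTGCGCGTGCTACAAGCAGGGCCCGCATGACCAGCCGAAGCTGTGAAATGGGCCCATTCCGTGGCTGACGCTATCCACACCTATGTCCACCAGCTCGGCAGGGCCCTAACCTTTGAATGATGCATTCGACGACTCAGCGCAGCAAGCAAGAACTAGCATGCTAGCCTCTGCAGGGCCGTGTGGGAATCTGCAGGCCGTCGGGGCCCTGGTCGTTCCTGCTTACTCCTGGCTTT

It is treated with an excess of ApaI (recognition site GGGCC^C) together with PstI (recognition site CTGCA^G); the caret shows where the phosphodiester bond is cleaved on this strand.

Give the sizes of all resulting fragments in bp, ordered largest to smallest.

67, 51, 43, 31, 28, 20, 13 bp

ApaI sites (GGGCCC) start at positions 39, 70, 121, 221.
ApaI cuts after base 5 of each site (before the last base), so after positions 43, 74, 125, 225.
PstI sites (CTGCAG) start at positions 188, 208.
PstI cuts after base 5 of each site (before the last base), so after positions 192, 212.
Combined cut positions: 43, 74, 125, 192, 212, 225.
Linear molecule, 6 cuts → 7 fragments:
  1–43 → 43 bp
  44–74 → 31 bp
  75–125 → 51 bp
  126–192 → 67 bp
  193–212 → 20 bp
  213–225 → 13 bp
  226–253 → 28 bp
Sorted largest to smallest: 67, 51, 43, 31, 28, 20, 13 bp.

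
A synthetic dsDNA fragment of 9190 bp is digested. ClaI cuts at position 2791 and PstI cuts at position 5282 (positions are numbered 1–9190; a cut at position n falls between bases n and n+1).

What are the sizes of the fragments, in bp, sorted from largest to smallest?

3908, 2791, 2491 bp

Combined cut positions (sorted): 2791, 5282.
Linear molecule, 2 cuts → 3 fragments:
  2791 − 0 = 2791 bp
  5282 − 2791 = 2491 bp
  9190 − 5282 = 3908 bp
Sorted largest to smallest: 3908, 2791, 2491 bp.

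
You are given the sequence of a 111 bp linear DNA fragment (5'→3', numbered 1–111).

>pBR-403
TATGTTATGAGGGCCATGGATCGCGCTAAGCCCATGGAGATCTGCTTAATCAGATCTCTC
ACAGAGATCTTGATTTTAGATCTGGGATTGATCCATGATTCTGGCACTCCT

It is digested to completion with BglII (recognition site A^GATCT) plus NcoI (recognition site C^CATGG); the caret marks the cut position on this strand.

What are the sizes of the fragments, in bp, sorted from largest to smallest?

BglII sites (AGATCT) start at positions 38, 52, 65, 78.
BglII cuts after the first base of each site, so after positions 38, 52, 65, 78.
NcoI sites (CCATGG) start at positions 14, 32.
NcoI cuts after the first base of each site, so after positions 14, 32.
Combined cut positions: 14, 32, 38, 52, 65, 78.
Linear molecule, 6 cuts → 7 fragments:
  1–14 → 14 bp
  15–32 → 18 bp
  33–38 → 6 bp
  39–52 → 14 bp
  53–65 → 13 bp
  66–78 → 13 bp
  79–111 → 33 bp
Sorted largest to smallest: 33, 18, 14, 14, 13, 13, 6 bp.

33, 18, 14, 14, 13, 13, 6 bp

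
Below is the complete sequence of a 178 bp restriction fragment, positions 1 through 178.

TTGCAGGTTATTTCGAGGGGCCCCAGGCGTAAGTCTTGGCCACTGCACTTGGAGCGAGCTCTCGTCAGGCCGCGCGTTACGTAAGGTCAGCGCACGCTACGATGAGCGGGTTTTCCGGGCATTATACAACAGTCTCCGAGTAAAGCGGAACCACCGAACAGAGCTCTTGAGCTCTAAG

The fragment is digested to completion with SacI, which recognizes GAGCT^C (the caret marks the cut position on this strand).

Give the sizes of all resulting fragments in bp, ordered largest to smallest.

105, 60, 8, 5 bp

SacI sites (GAGCTC) start at positions 56, 161, 169.
SacI cuts after base 5 of each site (before the last base), so after positions 60, 165, 173.
Linear molecule, 3 cuts → 4 fragments:
  1–60 → 60 bp
  61–165 → 105 bp
  166–173 → 8 bp
  174–178 → 5 bp
Sorted largest to smallest: 105, 60, 8, 5 bp.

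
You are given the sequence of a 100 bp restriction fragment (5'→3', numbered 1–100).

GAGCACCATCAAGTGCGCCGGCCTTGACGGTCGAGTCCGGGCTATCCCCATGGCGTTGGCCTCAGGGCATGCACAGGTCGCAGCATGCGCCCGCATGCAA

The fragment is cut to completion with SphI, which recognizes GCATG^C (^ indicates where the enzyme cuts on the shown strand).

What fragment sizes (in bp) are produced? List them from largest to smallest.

71, 16, 10, 3 bp

SphI sites (GCATGC) start at positions 67, 83, 93.
SphI cuts after base 5 of each site (before the last base), so after positions 71, 87, 97.
Linear molecule, 3 cuts → 4 fragments:
  1–71 → 71 bp
  72–87 → 16 bp
  88–97 → 10 bp
  98–100 → 3 bp
Sorted largest to smallest: 71, 16, 10, 3 bp.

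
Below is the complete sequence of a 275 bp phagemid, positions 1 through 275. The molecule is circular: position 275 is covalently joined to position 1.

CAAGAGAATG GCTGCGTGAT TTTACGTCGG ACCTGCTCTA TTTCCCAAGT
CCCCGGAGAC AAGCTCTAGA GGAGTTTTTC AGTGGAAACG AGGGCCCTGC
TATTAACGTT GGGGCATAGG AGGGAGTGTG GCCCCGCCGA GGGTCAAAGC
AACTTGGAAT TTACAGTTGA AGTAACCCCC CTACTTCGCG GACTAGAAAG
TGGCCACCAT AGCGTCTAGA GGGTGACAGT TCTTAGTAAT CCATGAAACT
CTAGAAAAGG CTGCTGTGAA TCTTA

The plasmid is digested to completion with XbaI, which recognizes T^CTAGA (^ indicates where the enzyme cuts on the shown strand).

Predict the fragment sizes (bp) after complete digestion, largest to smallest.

XbaI sites (TCTAGA) start at positions 65, 215, 250.
XbaI cuts after the first base of each site, so after positions 65, 215, 250.
Circular molecule, 3 cuts → 3 fragments:
  66–215 → 150 bp
  216–250 → 35 bp
  251–275 then 1–65 → 25 + 65 = 90 bp
Sorted largest to smallest: 150, 90, 35 bp.

150, 90, 35 bp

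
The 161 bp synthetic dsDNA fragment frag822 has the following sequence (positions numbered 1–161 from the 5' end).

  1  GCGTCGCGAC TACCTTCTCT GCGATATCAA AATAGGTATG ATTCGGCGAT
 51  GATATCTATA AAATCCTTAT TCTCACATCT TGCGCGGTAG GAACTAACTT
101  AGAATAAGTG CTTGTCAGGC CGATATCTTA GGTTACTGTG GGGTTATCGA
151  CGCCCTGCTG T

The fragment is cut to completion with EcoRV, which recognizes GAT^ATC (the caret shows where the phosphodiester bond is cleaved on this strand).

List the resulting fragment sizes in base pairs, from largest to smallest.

71, 37, 28, 25 bp

EcoRV sites (GATATC) start at positions 23, 51, 122.
EcoRV cuts after base 3 of each site, so after positions 25, 53, 124.
Linear molecule, 3 cuts → 4 fragments:
  1–25 → 25 bp
  26–53 → 28 bp
  54–124 → 71 bp
  125–161 → 37 bp
Sorted largest to smallest: 71, 37, 28, 25 bp.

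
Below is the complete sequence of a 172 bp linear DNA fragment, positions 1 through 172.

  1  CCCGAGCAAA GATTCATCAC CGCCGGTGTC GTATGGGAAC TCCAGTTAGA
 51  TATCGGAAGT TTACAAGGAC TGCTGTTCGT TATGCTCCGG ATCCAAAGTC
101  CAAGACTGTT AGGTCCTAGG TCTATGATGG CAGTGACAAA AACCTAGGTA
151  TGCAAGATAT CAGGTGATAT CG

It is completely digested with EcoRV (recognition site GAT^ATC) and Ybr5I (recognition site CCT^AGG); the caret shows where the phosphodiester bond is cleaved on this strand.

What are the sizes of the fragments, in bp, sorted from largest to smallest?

EcoRV sites (GATATC) start at positions 49, 156, 166.
EcoRV cuts after base 3 of each site, so after positions 51, 158, 168.
Ybr5I sites (CCTAGG) start at positions 115, 143.
Ybr5I cuts after base 3 of each site, so after positions 117, 145.
Combined cut positions: 51, 117, 145, 158, 168.
Linear molecule, 5 cuts → 6 fragments:
  1–51 → 51 bp
  52–117 → 66 bp
  118–145 → 28 bp
  146–158 → 13 bp
  159–168 → 10 bp
  169–172 → 4 bp
Sorted largest to smallest: 66, 51, 28, 13, 10, 4 bp.

66, 51, 28, 13, 10, 4 bp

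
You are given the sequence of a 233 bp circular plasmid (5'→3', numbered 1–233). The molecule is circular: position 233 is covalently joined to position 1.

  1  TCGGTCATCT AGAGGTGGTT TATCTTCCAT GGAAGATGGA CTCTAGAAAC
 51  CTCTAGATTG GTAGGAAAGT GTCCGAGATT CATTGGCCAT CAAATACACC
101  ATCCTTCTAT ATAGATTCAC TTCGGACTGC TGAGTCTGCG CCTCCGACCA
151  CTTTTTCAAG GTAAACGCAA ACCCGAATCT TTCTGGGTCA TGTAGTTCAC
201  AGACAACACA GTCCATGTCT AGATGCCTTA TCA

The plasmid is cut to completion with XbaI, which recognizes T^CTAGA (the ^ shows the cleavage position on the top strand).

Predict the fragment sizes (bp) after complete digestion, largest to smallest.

XbaI sites (TCTAGA) start at positions 8, 42, 52, 218.
XbaI cuts after the first base of each site, so after positions 8, 42, 52, 218.
Circular molecule, 4 cuts → 4 fragments:
  9–42 → 34 bp
  43–52 → 10 bp
  53–218 → 166 bp
  219–233 then 1–8 → 15 + 8 = 23 bp
Sorted largest to smallest: 166, 34, 23, 10 bp.

166, 34, 23, 10 bp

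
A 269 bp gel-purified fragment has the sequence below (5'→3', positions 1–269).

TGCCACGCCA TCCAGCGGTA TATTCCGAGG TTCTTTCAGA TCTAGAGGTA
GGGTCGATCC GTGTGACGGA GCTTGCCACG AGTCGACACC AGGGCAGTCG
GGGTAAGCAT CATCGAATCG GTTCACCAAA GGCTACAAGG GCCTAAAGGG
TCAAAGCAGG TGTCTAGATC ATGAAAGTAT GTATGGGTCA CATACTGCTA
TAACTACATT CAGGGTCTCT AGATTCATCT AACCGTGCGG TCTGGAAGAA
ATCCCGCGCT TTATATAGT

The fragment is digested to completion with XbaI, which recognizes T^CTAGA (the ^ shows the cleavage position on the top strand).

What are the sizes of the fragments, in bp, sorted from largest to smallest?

122, 55, 51, 41 bp

XbaI sites (TCTAGA) start at positions 41, 163, 218.
XbaI cuts after the first base of each site, so after positions 41, 163, 218.
Linear molecule, 3 cuts → 4 fragments:
  1–41 → 41 bp
  42–163 → 122 bp
  164–218 → 55 bp
  219–269 → 51 bp
Sorted largest to smallest: 122, 55, 51, 41 bp.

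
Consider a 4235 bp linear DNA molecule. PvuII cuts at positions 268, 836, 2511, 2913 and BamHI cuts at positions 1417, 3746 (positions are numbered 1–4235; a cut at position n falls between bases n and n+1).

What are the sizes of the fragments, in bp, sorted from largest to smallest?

1094, 833, 581, 568, 489, 402, 268 bp

Combined cut positions (sorted): 268, 836, 1417, 2511, 2913, 3746.
Linear molecule, 6 cuts → 7 fragments:
  268 − 0 = 268 bp
  836 − 268 = 568 bp
  1417 − 836 = 581 bp
  2511 − 1417 = 1094 bp
  2913 − 2511 = 402 bp
  3746 − 2913 = 833 bp
  4235 − 3746 = 489 bp
Sorted largest to smallest: 1094, 833, 581, 568, 489, 402, 268 bp.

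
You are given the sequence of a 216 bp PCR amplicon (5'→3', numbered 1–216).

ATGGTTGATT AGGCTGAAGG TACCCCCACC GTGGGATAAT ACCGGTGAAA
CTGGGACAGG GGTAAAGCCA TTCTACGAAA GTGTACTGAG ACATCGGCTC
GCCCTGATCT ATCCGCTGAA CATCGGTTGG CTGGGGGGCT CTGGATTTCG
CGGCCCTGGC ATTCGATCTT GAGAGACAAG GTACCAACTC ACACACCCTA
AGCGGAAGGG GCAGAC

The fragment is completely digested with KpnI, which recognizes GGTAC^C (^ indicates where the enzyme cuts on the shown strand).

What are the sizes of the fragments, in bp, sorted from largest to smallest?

161, 32, 23 bp

KpnI sites (GGTACC) start at positions 19, 180.
KpnI cuts after base 5 of each site (before the last base), so after positions 23, 184.
Linear molecule, 2 cuts → 3 fragments:
  1–23 → 23 bp
  24–184 → 161 bp
  185–216 → 32 bp
Sorted largest to smallest: 161, 32, 23 bp.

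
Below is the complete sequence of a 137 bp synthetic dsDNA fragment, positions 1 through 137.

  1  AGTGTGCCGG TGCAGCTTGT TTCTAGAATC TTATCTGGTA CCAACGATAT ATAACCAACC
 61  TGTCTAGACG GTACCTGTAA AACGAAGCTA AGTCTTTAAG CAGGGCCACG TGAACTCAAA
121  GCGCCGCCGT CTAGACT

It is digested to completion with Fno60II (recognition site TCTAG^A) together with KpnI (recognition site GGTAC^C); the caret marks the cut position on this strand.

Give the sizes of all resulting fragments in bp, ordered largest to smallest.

Fno60II sites (TCTAGA) start at positions 22, 63, 130.
Fno60II cuts after base 5 of each site (before the last base), so after positions 26, 67, 134.
KpnI sites (GGTACC) start at positions 37, 70.
KpnI cuts after base 5 of each site (before the last base), so after positions 41, 74.
Combined cut positions: 26, 41, 67, 74, 134.
Linear molecule, 5 cuts → 6 fragments:
  1–26 → 26 bp
  27–41 → 15 bp
  42–67 → 26 bp
  68–74 → 7 bp
  75–134 → 60 bp
  135–137 → 3 bp
Sorted largest to smallest: 60, 26, 26, 15, 7, 3 bp.

60, 26, 26, 15, 7, 3 bp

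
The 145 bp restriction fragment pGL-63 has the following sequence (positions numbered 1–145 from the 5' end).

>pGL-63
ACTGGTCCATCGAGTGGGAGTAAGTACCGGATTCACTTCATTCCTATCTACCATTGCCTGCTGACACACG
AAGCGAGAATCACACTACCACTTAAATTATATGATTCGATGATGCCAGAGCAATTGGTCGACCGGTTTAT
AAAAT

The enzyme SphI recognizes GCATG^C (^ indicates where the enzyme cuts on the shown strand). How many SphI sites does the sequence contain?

No occurrence of GCATGC is present in the sequence.
SphI does not cut: 0 sites.

0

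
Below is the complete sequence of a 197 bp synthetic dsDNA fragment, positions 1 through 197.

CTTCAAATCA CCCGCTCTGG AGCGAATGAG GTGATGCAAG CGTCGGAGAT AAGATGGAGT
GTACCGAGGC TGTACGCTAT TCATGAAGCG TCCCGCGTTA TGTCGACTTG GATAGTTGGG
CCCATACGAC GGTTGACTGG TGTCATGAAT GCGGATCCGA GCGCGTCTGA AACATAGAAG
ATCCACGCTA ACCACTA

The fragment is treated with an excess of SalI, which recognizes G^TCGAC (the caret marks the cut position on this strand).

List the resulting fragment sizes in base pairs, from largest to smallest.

The SalI site (GTCGAC) starts at position 102.
SalI cuts after the first base of each site, so after position 102.
Linear molecule, 1 cut → 2 fragments:
  1–102 → 102 bp
  103–197 → 95 bp
Sorted largest to smallest: 102, 95 bp.

102, 95 bp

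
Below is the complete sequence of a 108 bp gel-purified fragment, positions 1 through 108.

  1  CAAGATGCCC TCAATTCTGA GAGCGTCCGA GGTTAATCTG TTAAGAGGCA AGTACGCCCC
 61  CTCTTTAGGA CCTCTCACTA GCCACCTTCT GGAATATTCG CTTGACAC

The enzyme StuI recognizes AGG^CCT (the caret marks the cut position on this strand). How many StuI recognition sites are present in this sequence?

No occurrence of AGGCCT is present in the sequence.
StuI does not cut: 0 sites.

0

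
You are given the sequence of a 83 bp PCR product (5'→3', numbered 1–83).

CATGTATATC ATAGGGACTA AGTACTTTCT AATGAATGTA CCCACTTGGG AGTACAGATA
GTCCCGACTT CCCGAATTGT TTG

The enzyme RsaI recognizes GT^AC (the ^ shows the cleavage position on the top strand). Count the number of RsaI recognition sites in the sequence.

3

GTAC occurs starting at positions 22, 38, 52.
RsaI cuts at 3 sites.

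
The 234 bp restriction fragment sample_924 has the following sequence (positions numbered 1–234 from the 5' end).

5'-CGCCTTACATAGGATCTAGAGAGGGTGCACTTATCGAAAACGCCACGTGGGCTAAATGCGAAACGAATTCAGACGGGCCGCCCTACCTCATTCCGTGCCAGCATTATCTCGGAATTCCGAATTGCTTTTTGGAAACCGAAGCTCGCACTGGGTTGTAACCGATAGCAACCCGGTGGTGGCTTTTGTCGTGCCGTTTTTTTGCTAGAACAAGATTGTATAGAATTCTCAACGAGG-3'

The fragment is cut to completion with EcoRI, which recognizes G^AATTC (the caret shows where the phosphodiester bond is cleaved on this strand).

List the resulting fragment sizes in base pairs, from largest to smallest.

EcoRI sites (GAATTC) start at positions 65, 112, 220.
EcoRI cuts after the first base of each site, so after positions 65, 112, 220.
Linear molecule, 3 cuts → 4 fragments:
  1–65 → 65 bp
  66–112 → 47 bp
  113–220 → 108 bp
  221–234 → 14 bp
Sorted largest to smallest: 108, 65, 47, 14 bp.

108, 65, 47, 14 bp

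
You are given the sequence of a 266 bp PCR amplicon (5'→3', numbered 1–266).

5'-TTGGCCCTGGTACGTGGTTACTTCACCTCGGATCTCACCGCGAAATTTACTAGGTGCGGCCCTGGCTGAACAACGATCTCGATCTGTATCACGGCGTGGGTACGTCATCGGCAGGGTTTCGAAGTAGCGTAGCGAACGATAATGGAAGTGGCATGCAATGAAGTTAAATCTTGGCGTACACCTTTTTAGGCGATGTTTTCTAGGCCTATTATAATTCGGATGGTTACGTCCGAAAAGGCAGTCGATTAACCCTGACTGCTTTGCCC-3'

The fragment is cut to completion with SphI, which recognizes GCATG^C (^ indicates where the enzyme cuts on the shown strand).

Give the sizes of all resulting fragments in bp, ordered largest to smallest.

155, 111 bp

The SphI site (GCATGC) starts at position 151.
SphI cuts after base 5 of each site (before the last base), so after position 155.
Linear molecule, 1 cut → 2 fragments:
  1–155 → 155 bp
  156–266 → 111 bp
Sorted largest to smallest: 155, 111 bp.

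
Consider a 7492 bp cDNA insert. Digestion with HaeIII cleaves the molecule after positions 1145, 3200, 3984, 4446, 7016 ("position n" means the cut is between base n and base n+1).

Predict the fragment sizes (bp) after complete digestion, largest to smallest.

Linear molecule, 5 cuts → 6 fragments:
  1145 − 0 = 1145 bp
  3200 − 1145 = 2055 bp
  3984 − 3200 = 784 bp
  4446 − 3984 = 462 bp
  7016 − 4446 = 2570 bp
  7492 − 7016 = 476 bp
Sorted largest to smallest: 2570, 2055, 1145, 784, 476, 462 bp.

2570, 2055, 1145, 784, 476, 462 bp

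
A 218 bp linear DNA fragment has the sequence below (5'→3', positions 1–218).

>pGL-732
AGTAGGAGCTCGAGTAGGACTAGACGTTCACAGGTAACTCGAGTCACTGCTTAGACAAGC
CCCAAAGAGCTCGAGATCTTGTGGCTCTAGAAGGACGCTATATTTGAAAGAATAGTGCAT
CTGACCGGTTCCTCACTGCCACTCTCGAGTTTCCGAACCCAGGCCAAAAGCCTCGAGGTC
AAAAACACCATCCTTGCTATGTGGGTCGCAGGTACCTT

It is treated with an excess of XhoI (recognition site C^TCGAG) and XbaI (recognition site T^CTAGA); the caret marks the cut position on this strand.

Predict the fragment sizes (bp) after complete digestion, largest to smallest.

58, 46, 32, 29, 28, 16, 9 bp

XhoI sites (CTCGAG) start at positions 9, 38, 70, 144, 172.
XhoI cuts after the first base of each site, so after positions 9, 38, 70, 144, 172.
The XbaI site (TCTAGA) starts at position 86.
XbaI cuts after the first base of each site, so after position 86.
Combined cut positions: 9, 38, 70, 86, 144, 172.
Linear molecule, 6 cuts → 7 fragments:
  1–9 → 9 bp
  10–38 → 29 bp
  39–70 → 32 bp
  71–86 → 16 bp
  87–144 → 58 bp
  145–172 → 28 bp
  173–218 → 46 bp
Sorted largest to smallest: 58, 46, 32, 29, 28, 16, 9 bp.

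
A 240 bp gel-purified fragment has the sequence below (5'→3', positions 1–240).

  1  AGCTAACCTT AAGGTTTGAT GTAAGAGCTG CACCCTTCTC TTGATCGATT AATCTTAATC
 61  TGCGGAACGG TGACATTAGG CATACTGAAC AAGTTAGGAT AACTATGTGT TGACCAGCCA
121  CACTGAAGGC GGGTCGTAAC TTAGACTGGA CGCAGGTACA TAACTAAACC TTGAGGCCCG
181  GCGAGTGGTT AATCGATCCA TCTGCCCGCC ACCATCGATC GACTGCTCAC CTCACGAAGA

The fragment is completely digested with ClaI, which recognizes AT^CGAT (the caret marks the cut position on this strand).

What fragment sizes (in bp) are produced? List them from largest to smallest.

ClaI sites (ATCGAT) start at positions 44, 192, 214.
ClaI cuts after base 2 of each site, so after positions 45, 193, 215.
Linear molecule, 3 cuts → 4 fragments:
  1–45 → 45 bp
  46–193 → 148 bp
  194–215 → 22 bp
  216–240 → 25 bp
Sorted largest to smallest: 148, 45, 25, 22 bp.

148, 45, 25, 22 bp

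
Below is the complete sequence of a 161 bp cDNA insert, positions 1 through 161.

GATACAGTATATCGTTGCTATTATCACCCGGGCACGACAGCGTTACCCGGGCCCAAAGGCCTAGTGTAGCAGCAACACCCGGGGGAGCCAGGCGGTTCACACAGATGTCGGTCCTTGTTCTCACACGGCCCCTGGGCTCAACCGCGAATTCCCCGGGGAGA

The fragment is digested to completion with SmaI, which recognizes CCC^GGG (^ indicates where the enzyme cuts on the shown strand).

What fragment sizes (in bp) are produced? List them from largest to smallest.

74, 32, 29, 19, 7 bp

SmaI sites (CCCGGG) start at positions 27, 46, 78, 152.
SmaI cuts after base 3 of each site, so after positions 29, 48, 80, 154.
Linear molecule, 4 cuts → 5 fragments:
  1–29 → 29 bp
  30–48 → 19 bp
  49–80 → 32 bp
  81–154 → 74 bp
  155–161 → 7 bp
Sorted largest to smallest: 74, 32, 29, 19, 7 bp.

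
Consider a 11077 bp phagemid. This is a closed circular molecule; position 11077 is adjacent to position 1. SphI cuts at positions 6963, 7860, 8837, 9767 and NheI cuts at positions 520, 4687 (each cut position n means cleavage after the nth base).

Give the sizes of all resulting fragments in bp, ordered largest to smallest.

4167, 2276, 1830, 977, 930, 897 bp

Combined cut positions (sorted): 520, 4687, 6963, 7860, 8837, 9767.
Circular molecule, 6 cuts → 6 fragments:
  4687 − 520 = 4167 bp
  6963 − 4687 = 2276 bp
  7860 − 6963 = 897 bp
  8837 − 7860 = 977 bp
  9767 − 8837 = 930 bp
  wrap: 11077 − 9767 + 520 = 1830 bp
Sorted largest to smallest: 4167, 2276, 1830, 977, 930, 897 bp.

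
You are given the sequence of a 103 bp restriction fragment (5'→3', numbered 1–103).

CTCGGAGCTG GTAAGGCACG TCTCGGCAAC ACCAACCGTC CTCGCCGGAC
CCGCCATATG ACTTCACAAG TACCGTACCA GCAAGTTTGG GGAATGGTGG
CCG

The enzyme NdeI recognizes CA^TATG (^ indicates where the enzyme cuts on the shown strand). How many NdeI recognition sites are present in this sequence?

CATATG occurs starting at position 55.
NdeI cuts at 1 site.

1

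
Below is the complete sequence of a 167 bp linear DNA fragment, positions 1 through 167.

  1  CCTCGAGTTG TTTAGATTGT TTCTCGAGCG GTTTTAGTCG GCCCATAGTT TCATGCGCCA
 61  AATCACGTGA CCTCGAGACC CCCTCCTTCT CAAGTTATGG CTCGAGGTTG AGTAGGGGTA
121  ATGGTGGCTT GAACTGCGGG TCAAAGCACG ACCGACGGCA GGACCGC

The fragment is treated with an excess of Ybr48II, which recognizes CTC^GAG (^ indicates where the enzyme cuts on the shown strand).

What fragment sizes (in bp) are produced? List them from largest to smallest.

Ybr48II sites (CTCGAG) start at positions 2, 23, 72, 101.
Ybr48II cuts after base 3 of each site, so after positions 4, 25, 74, 103.
Linear molecule, 4 cuts → 5 fragments:
  1–4 → 4 bp
  5–25 → 21 bp
  26–74 → 49 bp
  75–103 → 29 bp
  104–167 → 64 bp
Sorted largest to smallest: 64, 49, 29, 21, 4 bp.

64, 49, 29, 21, 4 bp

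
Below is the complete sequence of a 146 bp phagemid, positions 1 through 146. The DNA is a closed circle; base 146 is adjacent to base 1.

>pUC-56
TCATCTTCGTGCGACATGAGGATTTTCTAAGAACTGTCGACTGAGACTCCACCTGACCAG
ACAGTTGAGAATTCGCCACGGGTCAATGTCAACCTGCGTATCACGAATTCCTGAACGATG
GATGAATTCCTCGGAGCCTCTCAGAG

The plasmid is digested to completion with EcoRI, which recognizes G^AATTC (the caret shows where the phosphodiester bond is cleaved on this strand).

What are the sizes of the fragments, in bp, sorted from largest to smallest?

91, 36, 19 bp

EcoRI sites (GAATTC) start at positions 69, 105, 124.
EcoRI cuts after the first base of each site, so after positions 69, 105, 124.
Circular molecule, 3 cuts → 3 fragments:
  70–105 → 36 bp
  106–124 → 19 bp
  125–146 then 1–69 → 22 + 69 = 91 bp
Sorted largest to smallest: 91, 36, 19 bp.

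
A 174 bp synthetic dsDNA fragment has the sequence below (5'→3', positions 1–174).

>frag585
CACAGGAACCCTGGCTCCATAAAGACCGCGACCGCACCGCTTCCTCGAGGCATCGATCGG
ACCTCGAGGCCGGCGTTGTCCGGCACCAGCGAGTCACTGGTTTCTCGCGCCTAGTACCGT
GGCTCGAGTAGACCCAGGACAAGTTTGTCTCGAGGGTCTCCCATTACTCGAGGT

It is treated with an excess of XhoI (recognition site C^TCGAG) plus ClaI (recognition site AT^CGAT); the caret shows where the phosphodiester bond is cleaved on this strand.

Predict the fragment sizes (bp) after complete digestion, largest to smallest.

60, 44, 26, 18, 10, 9, 7 bp

XhoI sites (CTCGAG) start at positions 44, 63, 123, 149, 167.
XhoI cuts after the first base of each site, so after positions 44, 63, 123, 149, 167.
The ClaI site (ATCGAT) starts at position 52.
ClaI cuts after base 2 of each site, so after position 53.
Combined cut positions: 44, 53, 63, 123, 149, 167.
Linear molecule, 6 cuts → 7 fragments:
  1–44 → 44 bp
  45–53 → 9 bp
  54–63 → 10 bp
  64–123 → 60 bp
  124–149 → 26 bp
  150–167 → 18 bp
  168–174 → 7 bp
Sorted largest to smallest: 60, 44, 26, 18, 10, 9, 7 bp.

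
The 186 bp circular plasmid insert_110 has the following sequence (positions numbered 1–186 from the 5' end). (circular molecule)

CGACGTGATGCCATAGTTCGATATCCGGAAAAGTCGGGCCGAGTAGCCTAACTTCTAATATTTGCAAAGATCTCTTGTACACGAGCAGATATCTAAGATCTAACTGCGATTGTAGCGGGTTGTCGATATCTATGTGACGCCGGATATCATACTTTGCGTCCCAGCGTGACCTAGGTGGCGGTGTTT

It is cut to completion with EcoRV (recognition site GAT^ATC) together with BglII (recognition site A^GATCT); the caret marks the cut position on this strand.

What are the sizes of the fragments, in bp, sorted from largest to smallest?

63, 46, 31, 22, 18, 6 bp

EcoRV sites (GATATC) start at positions 20, 88, 125, 143.
EcoRV cuts after base 3 of each site, so after positions 22, 90, 127, 145.
BglII sites (AGATCT) start at positions 68, 96.
BglII cuts after the first base of each site, so after positions 68, 96.
Combined cut positions: 22, 68, 90, 96, 127, 145.
Circular molecule, 6 cuts → 6 fragments:
  23–68 → 46 bp
  69–90 → 22 bp
  91–96 → 6 bp
  97–127 → 31 bp
  128–145 → 18 bp
  146–186 then 1–22 → 41 + 22 = 63 bp
Sorted largest to smallest: 63, 46, 31, 22, 18, 6 bp.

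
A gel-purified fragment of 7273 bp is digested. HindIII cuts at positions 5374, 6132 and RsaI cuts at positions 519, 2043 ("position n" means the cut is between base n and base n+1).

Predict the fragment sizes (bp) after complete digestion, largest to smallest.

Combined cut positions (sorted): 519, 2043, 5374, 6132.
Linear molecule, 4 cuts → 5 fragments:
  519 − 0 = 519 bp
  2043 − 519 = 1524 bp
  5374 − 2043 = 3331 bp
  6132 − 5374 = 758 bp
  7273 − 6132 = 1141 bp
Sorted largest to smallest: 3331, 1524, 1141, 758, 519 bp.

3331, 1524, 1141, 758, 519 bp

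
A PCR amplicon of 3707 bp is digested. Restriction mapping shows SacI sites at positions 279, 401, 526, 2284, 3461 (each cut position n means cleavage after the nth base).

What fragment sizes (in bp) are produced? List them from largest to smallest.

1758, 1177, 279, 246, 125, 122 bp

Linear molecule, 5 cuts → 6 fragments:
  279 − 0 = 279 bp
  401 − 279 = 122 bp
  526 − 401 = 125 bp
  2284 − 526 = 1758 bp
  3461 − 2284 = 1177 bp
  3707 − 3461 = 246 bp
Sorted largest to smallest: 1758, 1177, 279, 246, 125, 122 bp.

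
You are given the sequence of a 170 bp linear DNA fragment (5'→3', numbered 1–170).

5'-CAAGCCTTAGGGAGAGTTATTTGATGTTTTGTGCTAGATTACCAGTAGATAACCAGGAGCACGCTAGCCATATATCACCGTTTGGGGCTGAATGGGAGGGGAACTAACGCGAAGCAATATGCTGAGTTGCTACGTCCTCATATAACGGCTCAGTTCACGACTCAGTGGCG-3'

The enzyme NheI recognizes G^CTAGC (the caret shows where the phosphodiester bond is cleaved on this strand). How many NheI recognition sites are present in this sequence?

GCTAGC occurs starting at position 63.
NheI cuts at 1 site.

1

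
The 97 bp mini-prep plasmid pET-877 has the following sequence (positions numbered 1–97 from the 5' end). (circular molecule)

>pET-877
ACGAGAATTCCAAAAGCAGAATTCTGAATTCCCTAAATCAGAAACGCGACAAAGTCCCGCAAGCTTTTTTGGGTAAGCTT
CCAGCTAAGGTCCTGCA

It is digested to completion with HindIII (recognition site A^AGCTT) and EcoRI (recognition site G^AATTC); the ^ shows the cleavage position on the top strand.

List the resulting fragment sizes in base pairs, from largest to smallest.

HindIII sites (AAGCTT) start at positions 61, 75.
HindIII cuts after the first base of each site, so after positions 61, 75.
EcoRI sites (GAATTC) start at positions 5, 19, 26.
EcoRI cuts after the first base of each site, so after positions 5, 19, 26.
Combined cut positions: 5, 19, 26, 61, 75.
Circular molecule, 5 cuts → 5 fragments:
  6–19 → 14 bp
  20–26 → 7 bp
  27–61 → 35 bp
  62–75 → 14 bp
  76–97 then 1–5 → 22 + 5 = 27 bp
Sorted largest to smallest: 35, 27, 14, 14, 7 bp.

35, 27, 14, 14, 7 bp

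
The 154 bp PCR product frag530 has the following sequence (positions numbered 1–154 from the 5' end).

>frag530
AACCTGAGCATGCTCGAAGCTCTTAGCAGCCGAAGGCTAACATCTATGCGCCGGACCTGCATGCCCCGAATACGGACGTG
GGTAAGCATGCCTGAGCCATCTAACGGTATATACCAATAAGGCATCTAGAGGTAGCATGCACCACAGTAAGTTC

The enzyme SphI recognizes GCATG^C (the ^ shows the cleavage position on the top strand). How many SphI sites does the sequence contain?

GCATGC occurs starting at positions 8, 59, 86, 135.
SphI cuts at 4 sites.

4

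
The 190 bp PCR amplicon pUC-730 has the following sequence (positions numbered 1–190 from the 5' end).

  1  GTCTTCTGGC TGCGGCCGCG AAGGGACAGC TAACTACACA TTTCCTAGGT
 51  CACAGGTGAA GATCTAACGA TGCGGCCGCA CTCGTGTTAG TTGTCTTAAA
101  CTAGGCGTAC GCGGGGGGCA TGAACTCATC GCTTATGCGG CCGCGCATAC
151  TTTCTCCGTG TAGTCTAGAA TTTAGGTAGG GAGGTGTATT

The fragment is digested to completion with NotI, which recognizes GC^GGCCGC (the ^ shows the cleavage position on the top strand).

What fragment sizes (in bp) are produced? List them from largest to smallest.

NotI sites (GCGGCCGC) start at positions 12, 72, 137.
NotI cuts after base 2 of each site, so after positions 13, 73, 138.
Linear molecule, 3 cuts → 4 fragments:
  1–13 → 13 bp
  14–73 → 60 bp
  74–138 → 65 bp
  139–190 → 52 bp
Sorted largest to smallest: 65, 60, 52, 13 bp.

65, 60, 52, 13 bp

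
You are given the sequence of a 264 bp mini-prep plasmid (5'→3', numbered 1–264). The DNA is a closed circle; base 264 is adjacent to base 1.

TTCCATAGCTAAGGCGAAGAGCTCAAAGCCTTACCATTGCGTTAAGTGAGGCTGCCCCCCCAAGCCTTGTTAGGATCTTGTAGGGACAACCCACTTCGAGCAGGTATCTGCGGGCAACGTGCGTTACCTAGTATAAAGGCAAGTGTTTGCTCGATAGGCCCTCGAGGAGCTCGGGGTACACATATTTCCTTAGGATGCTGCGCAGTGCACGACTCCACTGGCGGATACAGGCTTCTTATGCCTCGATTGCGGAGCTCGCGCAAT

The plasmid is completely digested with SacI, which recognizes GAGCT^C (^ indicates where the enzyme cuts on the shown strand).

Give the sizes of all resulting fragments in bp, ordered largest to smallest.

SacI sites (GAGCTC) start at positions 19, 167, 252.
SacI cuts after base 5 of each site (before the last base), so after positions 23, 171, 256.
Circular molecule, 3 cuts → 3 fragments:
  24–171 → 148 bp
  172–256 → 85 bp
  257–264 then 1–23 → 8 + 23 = 31 bp
Sorted largest to smallest: 148, 85, 31 bp.

148, 85, 31 bp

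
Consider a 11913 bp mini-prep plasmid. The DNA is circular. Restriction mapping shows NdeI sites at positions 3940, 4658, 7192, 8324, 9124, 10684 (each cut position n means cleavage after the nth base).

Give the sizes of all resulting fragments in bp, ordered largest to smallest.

Circular molecule, 6 cuts → 6 fragments:
  4658 − 3940 = 718 bp
  7192 − 4658 = 2534 bp
  8324 − 7192 = 1132 bp
  9124 − 8324 = 800 bp
  10684 − 9124 = 1560 bp
  wrap: 11913 − 10684 + 3940 = 5169 bp
Sorted largest to smallest: 5169, 2534, 1560, 1132, 800, 718 bp.

5169, 2534, 1560, 1132, 800, 718 bp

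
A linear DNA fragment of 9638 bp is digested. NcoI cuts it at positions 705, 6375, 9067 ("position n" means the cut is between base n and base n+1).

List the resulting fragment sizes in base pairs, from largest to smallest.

Linear molecule, 3 cuts → 4 fragments:
  705 − 0 = 705 bp
  6375 − 705 = 5670 bp
  9067 − 6375 = 2692 bp
  9638 − 9067 = 571 bp
Sorted largest to smallest: 5670, 2692, 705, 571 bp.

5670, 2692, 705, 571 bp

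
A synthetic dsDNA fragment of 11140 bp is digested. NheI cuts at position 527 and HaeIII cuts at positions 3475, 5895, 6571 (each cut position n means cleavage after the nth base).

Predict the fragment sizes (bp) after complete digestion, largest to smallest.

Combined cut positions (sorted): 527, 3475, 5895, 6571.
Linear molecule, 4 cuts → 5 fragments:
  527 − 0 = 527 bp
  3475 − 527 = 2948 bp
  5895 − 3475 = 2420 bp
  6571 − 5895 = 676 bp
  11140 − 6571 = 4569 bp
Sorted largest to smallest: 4569, 2948, 2420, 676, 527 bp.

4569, 2948, 2420, 676, 527 bp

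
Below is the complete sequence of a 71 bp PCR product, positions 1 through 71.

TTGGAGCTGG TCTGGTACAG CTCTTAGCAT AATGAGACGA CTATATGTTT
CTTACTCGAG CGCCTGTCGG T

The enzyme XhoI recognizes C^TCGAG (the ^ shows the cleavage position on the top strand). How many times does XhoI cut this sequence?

1

CTCGAG occurs starting at position 55.
XhoI cuts at 1 site.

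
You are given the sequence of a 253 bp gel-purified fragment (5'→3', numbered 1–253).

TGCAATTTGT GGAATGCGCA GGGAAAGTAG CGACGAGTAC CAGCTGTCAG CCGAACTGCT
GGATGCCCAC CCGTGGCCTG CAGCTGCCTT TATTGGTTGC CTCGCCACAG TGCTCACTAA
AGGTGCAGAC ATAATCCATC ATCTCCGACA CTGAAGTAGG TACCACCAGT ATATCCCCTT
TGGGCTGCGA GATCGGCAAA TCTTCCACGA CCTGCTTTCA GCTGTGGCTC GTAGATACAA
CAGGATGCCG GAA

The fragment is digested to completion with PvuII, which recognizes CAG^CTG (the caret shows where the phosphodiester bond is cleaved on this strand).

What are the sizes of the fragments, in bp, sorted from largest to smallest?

PvuII sites (CAGCTG) start at positions 41, 81, 219.
PvuII cuts after base 3 of each site, so after positions 43, 83, 221.
Linear molecule, 3 cuts → 4 fragments:
  1–43 → 43 bp
  44–83 → 40 bp
  84–221 → 138 bp
  222–253 → 32 bp
Sorted largest to smallest: 138, 43, 40, 32 bp.

138, 43, 40, 32 bp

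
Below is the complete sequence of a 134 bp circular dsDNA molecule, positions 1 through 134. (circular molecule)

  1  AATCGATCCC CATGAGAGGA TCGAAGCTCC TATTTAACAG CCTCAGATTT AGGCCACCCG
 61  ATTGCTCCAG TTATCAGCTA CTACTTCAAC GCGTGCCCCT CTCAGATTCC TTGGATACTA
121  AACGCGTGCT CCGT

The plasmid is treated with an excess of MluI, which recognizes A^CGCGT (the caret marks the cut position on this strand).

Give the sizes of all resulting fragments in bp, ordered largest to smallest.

101, 33 bp

MluI sites (ACGCGT) start at positions 89, 122.
MluI cuts after the first base of each site, so after positions 89, 122.
Circular molecule, 2 cuts → 2 fragments:
  90–122 → 33 bp
  123–134 then 1–89 → 12 + 89 = 101 bp
Sorted largest to smallest: 101, 33 bp.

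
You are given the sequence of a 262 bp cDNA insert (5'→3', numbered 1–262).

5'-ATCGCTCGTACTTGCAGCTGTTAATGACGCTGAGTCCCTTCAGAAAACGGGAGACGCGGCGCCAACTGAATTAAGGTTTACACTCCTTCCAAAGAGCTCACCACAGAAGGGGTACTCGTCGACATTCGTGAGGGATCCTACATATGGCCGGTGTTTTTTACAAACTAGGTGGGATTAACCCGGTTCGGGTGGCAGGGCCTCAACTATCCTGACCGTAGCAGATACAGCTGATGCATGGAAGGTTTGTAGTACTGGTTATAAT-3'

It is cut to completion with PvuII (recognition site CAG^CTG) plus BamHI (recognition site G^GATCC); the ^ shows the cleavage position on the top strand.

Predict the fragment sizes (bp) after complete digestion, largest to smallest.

116, 94, 35, 17 bp

PvuII sites (CAGCTG) start at positions 15, 225.
PvuII cuts after base 3 of each site, so after positions 17, 227.
The BamHI site (GGATCC) starts at position 133.
BamHI cuts after the first base of each site, so after position 133.
Combined cut positions: 17, 133, 227.
Linear molecule, 3 cuts → 4 fragments:
  1–17 → 17 bp
  18–133 → 116 bp
  134–227 → 94 bp
  228–262 → 35 bp
Sorted largest to smallest: 116, 94, 35, 17 bp.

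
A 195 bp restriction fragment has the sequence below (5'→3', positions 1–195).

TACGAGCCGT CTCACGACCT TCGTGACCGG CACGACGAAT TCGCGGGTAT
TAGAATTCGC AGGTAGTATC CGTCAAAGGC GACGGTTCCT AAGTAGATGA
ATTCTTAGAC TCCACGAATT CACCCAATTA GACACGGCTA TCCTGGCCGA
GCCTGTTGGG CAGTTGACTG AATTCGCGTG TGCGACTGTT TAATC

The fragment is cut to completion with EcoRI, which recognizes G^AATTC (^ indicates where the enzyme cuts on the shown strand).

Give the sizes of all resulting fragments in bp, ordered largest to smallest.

EcoRI sites (GAATTC) start at positions 37, 53, 99, 116, 170.
EcoRI cuts after the first base of each site, so after positions 37, 53, 99, 116, 170.
Linear molecule, 5 cuts → 6 fragments:
  1–37 → 37 bp
  38–53 → 16 bp
  54–99 → 46 bp
  100–116 → 17 bp
  117–170 → 54 bp
  171–195 → 25 bp
Sorted largest to smallest: 54, 46, 37, 25, 17, 16 bp.

54, 46, 37, 25, 17, 16 bp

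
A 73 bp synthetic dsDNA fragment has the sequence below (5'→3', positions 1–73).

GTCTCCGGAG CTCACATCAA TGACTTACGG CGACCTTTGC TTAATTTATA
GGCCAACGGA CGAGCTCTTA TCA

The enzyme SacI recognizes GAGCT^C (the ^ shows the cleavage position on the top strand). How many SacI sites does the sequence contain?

GAGCTC occurs starting at positions 8, 62.
SacI cuts at 2 sites.

2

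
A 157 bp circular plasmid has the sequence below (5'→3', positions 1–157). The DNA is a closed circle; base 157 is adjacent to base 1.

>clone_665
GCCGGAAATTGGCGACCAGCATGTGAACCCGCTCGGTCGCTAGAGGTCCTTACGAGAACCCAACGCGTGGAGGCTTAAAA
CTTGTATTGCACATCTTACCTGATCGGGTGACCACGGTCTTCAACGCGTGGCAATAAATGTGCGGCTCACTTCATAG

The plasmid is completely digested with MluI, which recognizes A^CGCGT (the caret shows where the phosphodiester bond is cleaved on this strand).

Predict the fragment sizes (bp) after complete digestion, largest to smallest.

96, 61 bp

MluI sites (ACGCGT) start at positions 63, 124.
MluI cuts after the first base of each site, so after positions 63, 124.
Circular molecule, 2 cuts → 2 fragments:
  64–124 → 61 bp
  125–157 then 1–63 → 33 + 63 = 96 bp
Sorted largest to smallest: 96, 61 bp.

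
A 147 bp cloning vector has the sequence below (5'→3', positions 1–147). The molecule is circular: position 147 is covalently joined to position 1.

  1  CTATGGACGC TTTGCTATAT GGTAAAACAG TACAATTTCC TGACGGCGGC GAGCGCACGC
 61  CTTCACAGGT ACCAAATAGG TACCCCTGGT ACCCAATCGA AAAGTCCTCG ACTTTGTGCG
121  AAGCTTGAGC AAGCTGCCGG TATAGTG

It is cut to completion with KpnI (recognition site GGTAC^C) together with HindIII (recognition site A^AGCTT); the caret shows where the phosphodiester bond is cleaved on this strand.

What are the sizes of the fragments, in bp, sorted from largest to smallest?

KpnI sites (GGTACC) start at positions 68, 79, 88.
KpnI cuts after base 5 of each site (before the last base), so after positions 72, 83, 92.
The HindIII site (AAGCTT) starts at position 121.
HindIII cuts after the first base of each site, so after position 121.
Combined cut positions: 72, 83, 92, 121.
Circular molecule, 4 cuts → 4 fragments:
  73–83 → 11 bp
  84–92 → 9 bp
  93–121 → 29 bp
  122–147 then 1–72 → 26 + 72 = 98 bp
Sorted largest to smallest: 98, 29, 11, 9 bp.

98, 29, 11, 9 bp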